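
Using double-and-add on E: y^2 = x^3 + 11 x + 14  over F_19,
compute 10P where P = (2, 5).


k = 10 = 1010_2 (binary, LSB first: 0101)
Double-and-add from P = (2, 5):
  bit 0 = 0: acc unchanged = O
  bit 1 = 1: acc = O + (3, 6) = (3, 6)
  bit 2 = 0: acc unchanged = (3, 6)
  bit 3 = 1: acc = (3, 6) + (16, 12) = (1, 11)

10P = (1, 11)


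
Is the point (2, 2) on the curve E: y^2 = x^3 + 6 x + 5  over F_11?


Check whether y^2 = x^3 + 6 x + 5 (mod 11) for (x, y) = (2, 2).
LHS: y^2 = 2^2 mod 11 = 4
RHS: x^3 + 6 x + 5 = 2^3 + 6*2 + 5 mod 11 = 3
LHS != RHS

No, not on the curve


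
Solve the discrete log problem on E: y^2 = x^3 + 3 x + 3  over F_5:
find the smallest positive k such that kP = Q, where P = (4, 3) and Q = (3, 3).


Enumerate multiples of P until we hit Q = (3, 3):
  1P = (4, 3)
  2P = (3, 3)
Match found at i = 2.

k = 2


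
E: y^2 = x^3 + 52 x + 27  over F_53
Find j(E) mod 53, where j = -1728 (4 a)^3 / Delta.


Delta = -16(4 a^3 + 27 b^2) mod 53 = 9
-1728 * (4 a)^3 = -1728 * (4*52)^3 mod 53 = 34
j = 34 * 9^(-1) mod 53 = 45

j = 45 (mod 53)


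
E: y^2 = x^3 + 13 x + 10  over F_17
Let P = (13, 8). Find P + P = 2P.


Doubling: s = (3 x1^2 + a) / (2 y1)
s = (3*13^2 + 13) / (2*8) mod 17 = 7
x3 = s^2 - 2 x1 mod 17 = 7^2 - 2*13 = 6
y3 = s (x1 - x3) - y1 mod 17 = 7 * (13 - 6) - 8 = 7

2P = (6, 7)


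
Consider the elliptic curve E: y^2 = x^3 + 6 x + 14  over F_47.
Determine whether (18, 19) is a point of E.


Check whether y^2 = x^3 + 6 x + 14 (mod 47) for (x, y) = (18, 19).
LHS: y^2 = 19^2 mod 47 = 32
RHS: x^3 + 6 x + 14 = 18^3 + 6*18 + 14 mod 47 = 32
LHS = RHS

Yes, on the curve


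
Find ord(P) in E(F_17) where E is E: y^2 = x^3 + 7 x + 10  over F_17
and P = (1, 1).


Compute successive multiples of P until we hit O:
  1P = (1, 1)
  2P = (6, 8)
  3P = (14, 8)
  4P = (4, 0)
  5P = (14, 9)
  6P = (6, 9)
  7P = (1, 16)
  8P = O

ord(P) = 8


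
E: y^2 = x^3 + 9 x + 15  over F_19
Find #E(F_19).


For each x in F_19, count y with y^2 = x^3 + 9 x + 15 mod 19:
  x = 1: RHS = 6, y in [5, 14]  -> 2 point(s)
  x = 4: RHS = 1, y in [1, 18]  -> 2 point(s)
  x = 6: RHS = 0, y in [0]  -> 1 point(s)
  x = 11: RHS = 1, y in [1, 18]  -> 2 point(s)
  x = 13: RHS = 11, y in [7, 12]  -> 2 point(s)
  x = 14: RHS = 16, y in [4, 15]  -> 2 point(s)
  x = 18: RHS = 5, y in [9, 10]  -> 2 point(s)
Affine points: 13. Add the point at infinity: total = 14.

#E(F_19) = 14


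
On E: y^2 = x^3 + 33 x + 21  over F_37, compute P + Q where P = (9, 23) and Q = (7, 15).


P != Q, so use the chord formula.
s = (y2 - y1) / (x2 - x1) = (29) / (35) mod 37 = 4
x3 = s^2 - x1 - x2 mod 37 = 4^2 - 9 - 7 = 0
y3 = s (x1 - x3) - y1 mod 37 = 4 * (9 - 0) - 23 = 13

P + Q = (0, 13)


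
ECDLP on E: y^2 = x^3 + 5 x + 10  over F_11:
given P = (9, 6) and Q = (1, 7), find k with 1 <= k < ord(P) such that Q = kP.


Enumerate multiples of P until we hit Q = (1, 7):
  1P = (9, 6)
  2P = (7, 6)
  3P = (6, 5)
  4P = (1, 4)
  5P = (10, 2)
  6P = (8, 1)
  7P = (8, 10)
  8P = (10, 9)
  9P = (1, 7)
Match found at i = 9.

k = 9


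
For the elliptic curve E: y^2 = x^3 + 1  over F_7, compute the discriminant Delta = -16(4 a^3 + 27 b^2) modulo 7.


4 a^3 + 27 b^2 = 4*0^3 + 27*1^2 = 0 + 27 = 27
Delta = -16 * (27) = -432
Delta mod 7 = 2

Delta = 2 (mod 7)


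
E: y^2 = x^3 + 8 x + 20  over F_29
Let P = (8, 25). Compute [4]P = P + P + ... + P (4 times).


k = 4 = 100_2 (binary, LSB first: 001)
Double-and-add from P = (8, 25):
  bit 0 = 0: acc unchanged = O
  bit 1 = 0: acc unchanged = O
  bit 2 = 1: acc = O + (24, 0) = (24, 0)

4P = (24, 0)


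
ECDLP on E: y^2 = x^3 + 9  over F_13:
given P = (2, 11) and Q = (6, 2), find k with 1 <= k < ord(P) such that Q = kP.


Enumerate multiples of P until we hit Q = (6, 2):
  1P = (2, 11)
  2P = (5, 11)
  3P = (6, 2)
Match found at i = 3.

k = 3


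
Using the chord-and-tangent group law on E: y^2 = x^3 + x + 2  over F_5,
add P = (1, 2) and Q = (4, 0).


P != Q, so use the chord formula.
s = (y2 - y1) / (x2 - x1) = (3) / (3) mod 5 = 1
x3 = s^2 - x1 - x2 mod 5 = 1^2 - 1 - 4 = 1
y3 = s (x1 - x3) - y1 mod 5 = 1 * (1 - 1) - 2 = 3

P + Q = (1, 3)


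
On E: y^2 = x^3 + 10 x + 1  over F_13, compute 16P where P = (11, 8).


k = 16 = 10000_2 (binary, LSB first: 00001)
Double-and-add from P = (11, 8):
  bit 0 = 0: acc unchanged = O
  bit 1 = 0: acc unchanged = O
  bit 2 = 0: acc unchanged = O
  bit 3 = 0: acc unchanged = O
  bit 4 = 1: acc = O + (6, 11) = (6, 11)

16P = (6, 11)


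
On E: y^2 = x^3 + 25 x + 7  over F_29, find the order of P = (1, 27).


Compute successive multiples of P until we hit O:
  1P = (1, 27)
  2P = (18, 5)
  3P = (19, 27)
  4P = (9, 2)
  5P = (12, 11)
  6P = (15, 25)
  7P = (0, 6)
  8P = (5, 5)
  ... (continuing to 33P)
  33P = O

ord(P) = 33


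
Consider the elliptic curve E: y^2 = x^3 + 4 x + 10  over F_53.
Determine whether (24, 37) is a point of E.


Check whether y^2 = x^3 + 4 x + 10 (mod 53) for (x, y) = (24, 37).
LHS: y^2 = 37^2 mod 53 = 44
RHS: x^3 + 4 x + 10 = 24^3 + 4*24 + 10 mod 53 = 44
LHS = RHS

Yes, on the curve


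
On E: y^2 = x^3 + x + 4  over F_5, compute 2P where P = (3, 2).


Doubling: s = (3 x1^2 + a) / (2 y1)
s = (3*3^2 + 1) / (2*2) mod 5 = 2
x3 = s^2 - 2 x1 mod 5 = 2^2 - 2*3 = 3
y3 = s (x1 - x3) - y1 mod 5 = 2 * (3 - 3) - 2 = 3

2P = (3, 3)


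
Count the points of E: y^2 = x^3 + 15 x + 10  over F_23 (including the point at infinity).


For each x in F_23, count y with y^2 = x^3 + 15 x + 10 mod 23:
  x = 1: RHS = 3, y in [7, 16]  -> 2 point(s)
  x = 2: RHS = 2, y in [5, 18]  -> 2 point(s)
  x = 3: RHS = 13, y in [6, 17]  -> 2 point(s)
  x = 5: RHS = 3, y in [7, 16]  -> 2 point(s)
  x = 9: RHS = 0, y in [0]  -> 1 point(s)
  x = 12: RHS = 9, y in [3, 20]  -> 2 point(s)
  x = 17: RHS = 3, y in [7, 16]  -> 2 point(s)
  x = 19: RHS = 1, y in [1, 22]  -> 2 point(s)
  x = 21: RHS = 18, y in [8, 15]  -> 2 point(s)
Affine points: 17. Add the point at infinity: total = 18.

#E(F_23) = 18


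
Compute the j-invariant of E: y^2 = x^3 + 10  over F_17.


Delta = -16(4 a^3 + 27 b^2) mod 17 = 14
-1728 * (4 a)^3 = -1728 * (4*0)^3 mod 17 = 0
j = 0 * 14^(-1) mod 17 = 0

j = 0 (mod 17)


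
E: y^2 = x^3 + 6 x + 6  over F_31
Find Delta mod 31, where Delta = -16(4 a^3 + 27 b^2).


4 a^3 + 27 b^2 = 4*6^3 + 27*6^2 = 864 + 972 = 1836
Delta = -16 * (1836) = -29376
Delta mod 31 = 12

Delta = 12 (mod 31)


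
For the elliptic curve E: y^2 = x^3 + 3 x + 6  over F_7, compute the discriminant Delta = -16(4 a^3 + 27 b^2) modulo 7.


4 a^3 + 27 b^2 = 4*3^3 + 27*6^2 = 108 + 972 = 1080
Delta = -16 * (1080) = -17280
Delta mod 7 = 3

Delta = 3 (mod 7)


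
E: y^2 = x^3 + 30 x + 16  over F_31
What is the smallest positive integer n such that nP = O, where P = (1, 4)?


Compute successive multiples of P until we hit O:
  1P = (1, 4)
  2P = (0, 4)
  3P = (30, 27)
  4P = (16, 29)
  5P = (3, 3)
  6P = (4, 13)
  7P = (4, 18)
  8P = (3, 28)
  ... (continuing to 13P)
  13P = O

ord(P) = 13


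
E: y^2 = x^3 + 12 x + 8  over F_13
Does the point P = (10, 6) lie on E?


Check whether y^2 = x^3 + 12 x + 8 (mod 13) for (x, y) = (10, 6).
LHS: y^2 = 6^2 mod 13 = 10
RHS: x^3 + 12 x + 8 = 10^3 + 12*10 + 8 mod 13 = 10
LHS = RHS

Yes, on the curve


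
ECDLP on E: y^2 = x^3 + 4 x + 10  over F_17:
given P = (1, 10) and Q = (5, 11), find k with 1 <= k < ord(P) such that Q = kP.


Enumerate multiples of P until we hit Q = (5, 11):
  1P = (1, 10)
  2P = (11, 12)
  3P = (3, 10)
  4P = (13, 7)
  5P = (2, 3)
  6P = (12, 16)
  7P = (5, 11)
Match found at i = 7.

k = 7


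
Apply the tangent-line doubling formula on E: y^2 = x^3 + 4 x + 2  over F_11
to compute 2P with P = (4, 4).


Doubling: s = (3 x1^2 + a) / (2 y1)
s = (3*4^2 + 4) / (2*4) mod 11 = 1
x3 = s^2 - 2 x1 mod 11 = 1^2 - 2*4 = 4
y3 = s (x1 - x3) - y1 mod 11 = 1 * (4 - 4) - 4 = 7

2P = (4, 7)


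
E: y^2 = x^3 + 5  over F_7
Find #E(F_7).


For each x in F_7, count y with y^2 = x^3 + 0 x + 5 mod 7:
  x = 3: RHS = 4, y in [2, 5]  -> 2 point(s)
  x = 5: RHS = 4, y in [2, 5]  -> 2 point(s)
  x = 6: RHS = 4, y in [2, 5]  -> 2 point(s)
Affine points: 6. Add the point at infinity: total = 7.

#E(F_7) = 7


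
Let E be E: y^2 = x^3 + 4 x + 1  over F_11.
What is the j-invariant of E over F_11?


Delta = -16(4 a^3 + 27 b^2) mod 11 = 4
-1728 * (4 a)^3 = -1728 * (4*4)^3 mod 11 = 7
j = 7 * 4^(-1) mod 11 = 10

j = 10 (mod 11)


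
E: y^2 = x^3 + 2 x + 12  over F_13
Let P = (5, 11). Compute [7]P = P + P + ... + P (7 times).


k = 7 = 111_2 (binary, LSB first: 111)
Double-and-add from P = (5, 11):
  bit 0 = 1: acc = O + (5, 11) = (5, 11)
  bit 1 = 1: acc = (5, 11) + (12, 10) = (0, 5)
  bit 2 = 1: acc = (0, 5) + (11, 0) = (5, 2)

7P = (5, 2)


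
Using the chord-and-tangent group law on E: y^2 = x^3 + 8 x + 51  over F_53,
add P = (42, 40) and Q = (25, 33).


P != Q, so use the chord formula.
s = (y2 - y1) / (x2 - x1) = (46) / (36) mod 53 = 16
x3 = s^2 - x1 - x2 mod 53 = 16^2 - 42 - 25 = 30
y3 = s (x1 - x3) - y1 mod 53 = 16 * (42 - 30) - 40 = 46

P + Q = (30, 46)


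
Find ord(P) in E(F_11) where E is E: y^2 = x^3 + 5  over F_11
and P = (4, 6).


Compute successive multiples of P until we hit O:
  1P = (4, 6)
  2P = (8, 0)
  3P = (4, 5)
  4P = O

ord(P) = 4


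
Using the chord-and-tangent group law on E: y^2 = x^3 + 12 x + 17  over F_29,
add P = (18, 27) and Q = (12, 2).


P != Q, so use the chord formula.
s = (y2 - y1) / (x2 - x1) = (4) / (23) mod 29 = 9
x3 = s^2 - x1 - x2 mod 29 = 9^2 - 18 - 12 = 22
y3 = s (x1 - x3) - y1 mod 29 = 9 * (18 - 22) - 27 = 24

P + Q = (22, 24)


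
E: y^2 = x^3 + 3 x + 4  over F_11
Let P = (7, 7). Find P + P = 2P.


Doubling: s = (3 x1^2 + a) / (2 y1)
s = (3*7^2 + 3) / (2*7) mod 11 = 6
x3 = s^2 - 2 x1 mod 11 = 6^2 - 2*7 = 0
y3 = s (x1 - x3) - y1 mod 11 = 6 * (7 - 0) - 7 = 2

2P = (0, 2)


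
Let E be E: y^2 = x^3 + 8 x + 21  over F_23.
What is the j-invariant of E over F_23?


Delta = -16(4 a^3 + 27 b^2) mod 23 = 4
-1728 * (4 a)^3 = -1728 * (4*8)^3 mod 23 = 21
j = 21 * 4^(-1) mod 23 = 11

j = 11 (mod 23)


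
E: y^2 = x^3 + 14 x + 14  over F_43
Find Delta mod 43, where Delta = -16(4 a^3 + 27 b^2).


4 a^3 + 27 b^2 = 4*14^3 + 27*14^2 = 10976 + 5292 = 16268
Delta = -16 * (16268) = -260288
Delta mod 43 = 34

Delta = 34 (mod 43)


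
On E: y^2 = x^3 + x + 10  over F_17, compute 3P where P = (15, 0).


k = 3 = 11_2 (binary, LSB first: 11)
Double-and-add from P = (15, 0):
  bit 0 = 1: acc = O + (15, 0) = (15, 0)
  bit 1 = 1: acc = (15, 0) + O = (15, 0)

3P = (15, 0)


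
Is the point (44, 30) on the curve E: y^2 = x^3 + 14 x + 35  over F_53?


Check whether y^2 = x^3 + 14 x + 35 (mod 53) for (x, y) = (44, 30).
LHS: y^2 = 30^2 mod 53 = 52
RHS: x^3 + 14 x + 35 = 44^3 + 14*44 + 35 mod 53 = 28
LHS != RHS

No, not on the curve


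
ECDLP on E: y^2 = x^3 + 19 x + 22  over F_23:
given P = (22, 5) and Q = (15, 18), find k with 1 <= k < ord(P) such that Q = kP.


Enumerate multiples of P until we hit Q = (15, 18):
  1P = (22, 5)
  2P = (5, 14)
  3P = (4, 22)
  4P = (15, 5)
  5P = (9, 18)
  6P = (16, 12)
  7P = (10, 4)
  8P = (18, 3)
  9P = (12, 0)
  10P = (18, 20)
  11P = (10, 19)
  12P = (16, 11)
  13P = (9, 5)
  14P = (15, 18)
Match found at i = 14.

k = 14


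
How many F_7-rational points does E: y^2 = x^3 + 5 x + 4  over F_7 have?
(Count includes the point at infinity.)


For each x in F_7, count y with y^2 = x^3 + 5 x + 4 mod 7:
  x = 0: RHS = 4, y in [2, 5]  -> 2 point(s)
  x = 2: RHS = 1, y in [1, 6]  -> 2 point(s)
  x = 3: RHS = 4, y in [2, 5]  -> 2 point(s)
  x = 4: RHS = 4, y in [2, 5]  -> 2 point(s)
  x = 5: RHS = 0, y in [0]  -> 1 point(s)
Affine points: 9. Add the point at infinity: total = 10.

#E(F_7) = 10


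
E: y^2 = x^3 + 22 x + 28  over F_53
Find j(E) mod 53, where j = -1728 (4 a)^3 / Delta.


Delta = -16(4 a^3 + 27 b^2) mod 53 = 37
-1728 * (4 a)^3 = -1728 * (4*22)^3 mod 53 = 11
j = 11 * 37^(-1) mod 53 = 49

j = 49 (mod 53)


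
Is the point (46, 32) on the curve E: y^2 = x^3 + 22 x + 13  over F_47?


Check whether y^2 = x^3 + 22 x + 13 (mod 47) for (x, y) = (46, 32).
LHS: y^2 = 32^2 mod 47 = 37
RHS: x^3 + 22 x + 13 = 46^3 + 22*46 + 13 mod 47 = 37
LHS = RHS

Yes, on the curve


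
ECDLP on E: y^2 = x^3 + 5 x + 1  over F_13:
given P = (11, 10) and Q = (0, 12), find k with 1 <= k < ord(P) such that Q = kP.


Enumerate multiples of P until we hit Q = (0, 12):
  1P = (11, 10)
  2P = (3, 2)
  3P = (0, 1)
  4P = (6, 0)
  5P = (0, 12)
Match found at i = 5.

k = 5


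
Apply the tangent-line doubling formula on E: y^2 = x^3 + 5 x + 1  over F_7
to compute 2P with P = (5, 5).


Doubling: s = (3 x1^2 + a) / (2 y1)
s = (3*5^2 + 5) / (2*5) mod 7 = 1
x3 = s^2 - 2 x1 mod 7 = 1^2 - 2*5 = 5
y3 = s (x1 - x3) - y1 mod 7 = 1 * (5 - 5) - 5 = 2

2P = (5, 2)


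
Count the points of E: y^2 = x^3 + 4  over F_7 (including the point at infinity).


For each x in F_7, count y with y^2 = x^3 + 0 x + 4 mod 7:
  x = 0: RHS = 4, y in [2, 5]  -> 2 point(s)
Affine points: 2. Add the point at infinity: total = 3.

#E(F_7) = 3


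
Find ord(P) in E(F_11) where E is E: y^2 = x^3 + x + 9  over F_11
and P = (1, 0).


Compute successive multiples of P until we hit O:
  1P = (1, 0)
  2P = O

ord(P) = 2


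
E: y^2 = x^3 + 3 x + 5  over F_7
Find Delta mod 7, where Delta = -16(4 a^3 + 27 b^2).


4 a^3 + 27 b^2 = 4*3^3 + 27*5^2 = 108 + 675 = 783
Delta = -16 * (783) = -12528
Delta mod 7 = 2

Delta = 2 (mod 7)


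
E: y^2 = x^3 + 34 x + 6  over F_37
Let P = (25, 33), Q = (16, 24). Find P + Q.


P != Q, so use the chord formula.
s = (y2 - y1) / (x2 - x1) = (28) / (28) mod 37 = 1
x3 = s^2 - x1 - x2 mod 37 = 1^2 - 25 - 16 = 34
y3 = s (x1 - x3) - y1 mod 37 = 1 * (25 - 34) - 33 = 32

P + Q = (34, 32)


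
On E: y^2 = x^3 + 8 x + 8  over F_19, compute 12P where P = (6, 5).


k = 12 = 1100_2 (binary, LSB first: 0011)
Double-and-add from P = (6, 5):
  bit 0 = 0: acc unchanged = O
  bit 1 = 0: acc unchanged = O
  bit 2 = 1: acc = O + (1, 6) = (1, 6)
  bit 3 = 1: acc = (1, 6) + (9, 12) = (6, 14)

12P = (6, 14)


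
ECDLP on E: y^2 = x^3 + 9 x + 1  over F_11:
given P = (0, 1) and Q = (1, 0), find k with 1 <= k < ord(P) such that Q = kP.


Enumerate multiples of P until we hit Q = (1, 0):
  1P = (0, 1)
  2P = (1, 0)
Match found at i = 2.

k = 2


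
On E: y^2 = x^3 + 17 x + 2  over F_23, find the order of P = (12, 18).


Compute successive multiples of P until we hit O:
  1P = (12, 18)
  2P = (17, 11)
  3P = (7, 21)
  4P = (20, 19)
  5P = (0, 18)
  6P = (11, 5)
  7P = (8, 11)
  8P = (19, 10)
  ... (continuing to 20P)
  20P = O

ord(P) = 20


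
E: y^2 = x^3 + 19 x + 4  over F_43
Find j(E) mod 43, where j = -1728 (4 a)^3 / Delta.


Delta = -16(4 a^3 + 27 b^2) mod 43 = 22
-1728 * (4 a)^3 = -1728 * (4*19)^3 mod 43 = 2
j = 2 * 22^(-1) mod 43 = 4

j = 4 (mod 43)


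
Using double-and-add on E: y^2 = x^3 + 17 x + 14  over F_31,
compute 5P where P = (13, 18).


k = 5 = 101_2 (binary, LSB first: 101)
Double-and-add from P = (13, 18):
  bit 0 = 1: acc = O + (13, 18) = (13, 18)
  bit 1 = 0: acc unchanged = (13, 18)
  bit 2 = 1: acc = (13, 18) + (9, 11) = (14, 19)

5P = (14, 19)


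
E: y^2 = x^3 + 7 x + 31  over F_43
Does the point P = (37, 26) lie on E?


Check whether y^2 = x^3 + 7 x + 31 (mod 43) for (x, y) = (37, 26).
LHS: y^2 = 26^2 mod 43 = 31
RHS: x^3 + 7 x + 31 = 37^3 + 7*37 + 31 mod 43 = 31
LHS = RHS

Yes, on the curve


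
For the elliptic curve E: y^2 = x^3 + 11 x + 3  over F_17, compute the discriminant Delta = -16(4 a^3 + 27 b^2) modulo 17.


4 a^3 + 27 b^2 = 4*11^3 + 27*3^2 = 5324 + 243 = 5567
Delta = -16 * (5567) = -89072
Delta mod 17 = 8

Delta = 8 (mod 17)


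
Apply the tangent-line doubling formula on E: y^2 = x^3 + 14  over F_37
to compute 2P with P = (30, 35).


Doubling: s = (3 x1^2 + a) / (2 y1)
s = (3*30^2 + 0) / (2*35) mod 37 = 28
x3 = s^2 - 2 x1 mod 37 = 28^2 - 2*30 = 21
y3 = s (x1 - x3) - y1 mod 37 = 28 * (30 - 21) - 35 = 32

2P = (21, 32)


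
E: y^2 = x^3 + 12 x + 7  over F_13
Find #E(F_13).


For each x in F_13, count y with y^2 = x^3 + 12 x + 7 mod 13:
  x = 2: RHS = 0, y in [0]  -> 1 point(s)
  x = 5: RHS = 10, y in [6, 7]  -> 2 point(s)
  x = 6: RHS = 9, y in [3, 10]  -> 2 point(s)
  x = 8: RHS = 4, y in [2, 11]  -> 2 point(s)
  x = 9: RHS = 12, y in [5, 8]  -> 2 point(s)
  x = 10: RHS = 9, y in [3, 10]  -> 2 point(s)
  x = 11: RHS = 1, y in [1, 12]  -> 2 point(s)
Affine points: 13. Add the point at infinity: total = 14.

#E(F_13) = 14


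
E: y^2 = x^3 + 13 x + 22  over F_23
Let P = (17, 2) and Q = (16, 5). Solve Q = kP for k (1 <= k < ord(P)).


Enumerate multiples of P until we hit Q = (16, 5):
  1P = (17, 2)
  2P = (20, 5)
  3P = (10, 5)
  4P = (22, 10)
  5P = (16, 18)
  6P = (16, 5)
Match found at i = 6.

k = 6


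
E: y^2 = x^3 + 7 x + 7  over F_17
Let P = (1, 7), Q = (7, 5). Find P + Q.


P != Q, so use the chord formula.
s = (y2 - y1) / (x2 - x1) = (15) / (6) mod 17 = 11
x3 = s^2 - x1 - x2 mod 17 = 11^2 - 1 - 7 = 11
y3 = s (x1 - x3) - y1 mod 17 = 11 * (1 - 11) - 7 = 2

P + Q = (11, 2)


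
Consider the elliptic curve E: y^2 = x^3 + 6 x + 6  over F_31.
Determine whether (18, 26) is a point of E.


Check whether y^2 = x^3 + 6 x + 6 (mod 31) for (x, y) = (18, 26).
LHS: y^2 = 26^2 mod 31 = 25
RHS: x^3 + 6 x + 6 = 18^3 + 6*18 + 6 mod 31 = 25
LHS = RHS

Yes, on the curve


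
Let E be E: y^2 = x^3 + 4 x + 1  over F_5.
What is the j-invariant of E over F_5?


Delta = -16(4 a^3 + 27 b^2) mod 5 = 2
-1728 * (4 a)^3 = -1728 * (4*4)^3 mod 5 = 2
j = 2 * 2^(-1) mod 5 = 1

j = 1 (mod 5)


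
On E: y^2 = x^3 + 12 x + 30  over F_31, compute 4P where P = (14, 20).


k = 4 = 100_2 (binary, LSB first: 001)
Double-and-add from P = (14, 20):
  bit 0 = 0: acc unchanged = O
  bit 1 = 0: acc unchanged = O
  bit 2 = 1: acc = O + (11, 6) = (11, 6)

4P = (11, 6)


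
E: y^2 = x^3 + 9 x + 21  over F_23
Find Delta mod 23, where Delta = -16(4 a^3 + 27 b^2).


4 a^3 + 27 b^2 = 4*9^3 + 27*21^2 = 2916 + 11907 = 14823
Delta = -16 * (14823) = -237168
Delta mod 23 = 8

Delta = 8 (mod 23)


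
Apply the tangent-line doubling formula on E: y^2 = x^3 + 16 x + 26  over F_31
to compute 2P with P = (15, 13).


Doubling: s = (3 x1^2 + a) / (2 y1)
s = (3*15^2 + 16) / (2*13) mod 31 = 23
x3 = s^2 - 2 x1 mod 31 = 23^2 - 2*15 = 3
y3 = s (x1 - x3) - y1 mod 31 = 23 * (15 - 3) - 13 = 15

2P = (3, 15)


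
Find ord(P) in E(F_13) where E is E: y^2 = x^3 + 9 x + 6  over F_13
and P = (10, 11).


Compute successive multiples of P until we hit O:
  1P = (10, 11)
  2P = (9, 6)
  3P = (6, 9)
  4P = (7, 10)
  5P = (12, 10)
  6P = (1, 4)
  7P = (1, 9)
  8P = (12, 3)
  ... (continuing to 13P)
  13P = O

ord(P) = 13


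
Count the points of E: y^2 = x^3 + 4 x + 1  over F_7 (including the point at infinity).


For each x in F_7, count y with y^2 = x^3 + 4 x + 1 mod 7:
  x = 0: RHS = 1, y in [1, 6]  -> 2 point(s)
  x = 4: RHS = 4, y in [2, 5]  -> 2 point(s)
Affine points: 4. Add the point at infinity: total = 5.

#E(F_7) = 5


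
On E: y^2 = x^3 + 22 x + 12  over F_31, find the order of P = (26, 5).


Compute successive multiples of P until we hit O:
  1P = (26, 5)
  2P = (30, 12)
  3P = (11, 29)
  4P = (4, 28)
  5P = (6, 22)
  6P = (6, 9)
  7P = (4, 3)
  8P = (11, 2)
  ... (continuing to 11P)
  11P = O

ord(P) = 11


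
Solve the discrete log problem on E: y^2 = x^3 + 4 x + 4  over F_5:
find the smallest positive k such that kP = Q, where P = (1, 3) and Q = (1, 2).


Enumerate multiples of P until we hit Q = (1, 2):
  1P = (1, 3)
  2P = (2, 0)
  3P = (1, 2)
Match found at i = 3.

k = 3


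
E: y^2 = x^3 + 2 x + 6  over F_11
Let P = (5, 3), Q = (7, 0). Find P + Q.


P != Q, so use the chord formula.
s = (y2 - y1) / (x2 - x1) = (8) / (2) mod 11 = 4
x3 = s^2 - x1 - x2 mod 11 = 4^2 - 5 - 7 = 4
y3 = s (x1 - x3) - y1 mod 11 = 4 * (5 - 4) - 3 = 1

P + Q = (4, 1)


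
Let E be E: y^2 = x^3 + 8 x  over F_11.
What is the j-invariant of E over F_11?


Delta = -16(4 a^3 + 27 b^2) mod 11 = 1
-1728 * (4 a)^3 = -1728 * (4*8)^3 mod 11 = 1
j = 1 * 1^(-1) mod 11 = 1

j = 1 (mod 11)


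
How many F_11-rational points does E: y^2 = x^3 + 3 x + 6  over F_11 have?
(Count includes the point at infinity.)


For each x in F_11, count y with y^2 = x^3 + 3 x + 6 mod 11:
  x = 2: RHS = 9, y in [3, 8]  -> 2 point(s)
  x = 3: RHS = 9, y in [3, 8]  -> 2 point(s)
  x = 4: RHS = 5, y in [4, 7]  -> 2 point(s)
  x = 5: RHS = 3, y in [5, 6]  -> 2 point(s)
  x = 6: RHS = 9, y in [3, 8]  -> 2 point(s)
  x = 8: RHS = 3, y in [5, 6]  -> 2 point(s)
  x = 9: RHS = 3, y in [5, 6]  -> 2 point(s)
Affine points: 14. Add the point at infinity: total = 15.

#E(F_11) = 15


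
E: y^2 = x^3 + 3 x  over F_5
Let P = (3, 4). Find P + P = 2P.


Doubling: s = (3 x1^2 + a) / (2 y1)
s = (3*3^2 + 3) / (2*4) mod 5 = 0
x3 = s^2 - 2 x1 mod 5 = 0^2 - 2*3 = 4
y3 = s (x1 - x3) - y1 mod 5 = 0 * (3 - 4) - 4 = 1

2P = (4, 1)


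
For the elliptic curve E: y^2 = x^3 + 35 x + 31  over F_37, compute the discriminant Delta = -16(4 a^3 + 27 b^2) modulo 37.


4 a^3 + 27 b^2 = 4*35^3 + 27*31^2 = 171500 + 25947 = 197447
Delta = -16 * (197447) = -3159152
Delta mod 37 = 19

Delta = 19 (mod 37)


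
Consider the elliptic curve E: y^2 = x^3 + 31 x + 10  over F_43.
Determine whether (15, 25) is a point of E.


Check whether y^2 = x^3 + 31 x + 10 (mod 43) for (x, y) = (15, 25).
LHS: y^2 = 25^2 mod 43 = 23
RHS: x^3 + 31 x + 10 = 15^3 + 31*15 + 10 mod 43 = 23
LHS = RHS

Yes, on the curve


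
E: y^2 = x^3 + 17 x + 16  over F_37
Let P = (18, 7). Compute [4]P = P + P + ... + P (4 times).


k = 4 = 100_2 (binary, LSB first: 001)
Double-and-add from P = (18, 7):
  bit 0 = 0: acc unchanged = O
  bit 1 = 0: acc unchanged = O
  bit 2 = 1: acc = O + (34, 30) = (34, 30)

4P = (34, 30)


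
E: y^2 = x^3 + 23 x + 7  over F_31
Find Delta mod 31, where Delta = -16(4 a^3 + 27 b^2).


4 a^3 + 27 b^2 = 4*23^3 + 27*7^2 = 48668 + 1323 = 49991
Delta = -16 * (49991) = -799856
Delta mod 31 = 6

Delta = 6 (mod 31)


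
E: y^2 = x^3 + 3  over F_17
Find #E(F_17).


For each x in F_17, count y with y^2 = x^3 + 0 x + 3 mod 17:
  x = 1: RHS = 4, y in [2, 15]  -> 2 point(s)
  x = 3: RHS = 13, y in [8, 9]  -> 2 point(s)
  x = 4: RHS = 16, y in [4, 13]  -> 2 point(s)
  x = 5: RHS = 9, y in [3, 14]  -> 2 point(s)
  x = 6: RHS = 15, y in [7, 10]  -> 2 point(s)
  x = 9: RHS = 1, y in [1, 16]  -> 2 point(s)
  x = 10: RHS = 0, y in [0]  -> 1 point(s)
  x = 11: RHS = 8, y in [5, 12]  -> 2 point(s)
  x = 16: RHS = 2, y in [6, 11]  -> 2 point(s)
Affine points: 17. Add the point at infinity: total = 18.

#E(F_17) = 18


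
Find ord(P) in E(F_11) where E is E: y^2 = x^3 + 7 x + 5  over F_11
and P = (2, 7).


Compute successive multiples of P until we hit O:
  1P = (2, 7)
  2P = (8, 10)
  3P = (4, 3)
  4P = (9, 7)
  5P = (0, 4)
  6P = (3, 8)
  7P = (7, 10)
  8P = (5, 0)
  ... (continuing to 16P)
  16P = O

ord(P) = 16


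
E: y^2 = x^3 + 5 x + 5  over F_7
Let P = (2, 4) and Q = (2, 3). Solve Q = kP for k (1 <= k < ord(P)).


Enumerate multiples of P until we hit Q = (2, 3):
  1P = (2, 4)
  2P = (5, 1)
  3P = (1, 2)
  4P = (1, 5)
  5P = (5, 6)
  6P = (2, 3)
Match found at i = 6.

k = 6


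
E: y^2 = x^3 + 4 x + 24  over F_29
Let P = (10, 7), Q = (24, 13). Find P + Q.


P != Q, so use the chord formula.
s = (y2 - y1) / (x2 - x1) = (6) / (14) mod 29 = 17
x3 = s^2 - x1 - x2 mod 29 = 17^2 - 10 - 24 = 23
y3 = s (x1 - x3) - y1 mod 29 = 17 * (10 - 23) - 7 = 4

P + Q = (23, 4)


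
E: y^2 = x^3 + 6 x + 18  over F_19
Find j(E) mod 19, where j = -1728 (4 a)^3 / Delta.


Delta = -16(4 a^3 + 27 b^2) mod 19 = 13
-1728 * (4 a)^3 = -1728 * (4*6)^3 mod 19 = 11
j = 11 * 13^(-1) mod 19 = 14

j = 14 (mod 19)


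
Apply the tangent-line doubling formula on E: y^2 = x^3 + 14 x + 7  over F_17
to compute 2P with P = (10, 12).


Doubling: s = (3 x1^2 + a) / (2 y1)
s = (3*10^2 + 14) / (2*12) mod 17 = 6
x3 = s^2 - 2 x1 mod 17 = 6^2 - 2*10 = 16
y3 = s (x1 - x3) - y1 mod 17 = 6 * (10 - 16) - 12 = 3

2P = (16, 3)


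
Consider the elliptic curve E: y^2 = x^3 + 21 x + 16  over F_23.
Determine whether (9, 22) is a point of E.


Check whether y^2 = x^3 + 21 x + 16 (mod 23) for (x, y) = (9, 22).
LHS: y^2 = 22^2 mod 23 = 1
RHS: x^3 + 21 x + 16 = 9^3 + 21*9 + 16 mod 23 = 14
LHS != RHS

No, not on the curve


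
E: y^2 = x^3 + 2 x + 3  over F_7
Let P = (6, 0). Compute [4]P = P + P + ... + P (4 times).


k = 4 = 100_2 (binary, LSB first: 001)
Double-and-add from P = (6, 0):
  bit 0 = 0: acc unchanged = O
  bit 1 = 0: acc unchanged = O
  bit 2 = 1: acc = O + O = O

4P = O


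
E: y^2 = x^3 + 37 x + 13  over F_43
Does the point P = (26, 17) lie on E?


Check whether y^2 = x^3 + 37 x + 13 (mod 43) for (x, y) = (26, 17).
LHS: y^2 = 17^2 mod 43 = 31
RHS: x^3 + 37 x + 13 = 26^3 + 37*26 + 13 mod 43 = 18
LHS != RHS

No, not on the curve


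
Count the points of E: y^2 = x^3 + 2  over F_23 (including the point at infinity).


For each x in F_23, count y with y^2 = x^3 + 0 x + 2 mod 23:
  x = 0: RHS = 2, y in [5, 18]  -> 2 point(s)
  x = 1: RHS = 3, y in [7, 16]  -> 2 point(s)
  x = 3: RHS = 6, y in [11, 12]  -> 2 point(s)
  x = 5: RHS = 12, y in [9, 14]  -> 2 point(s)
  x = 7: RHS = 0, y in [0]  -> 1 point(s)
  x = 8: RHS = 8, y in [10, 13]  -> 2 point(s)
  x = 9: RHS = 18, y in [8, 15]  -> 2 point(s)
  x = 10: RHS = 13, y in [6, 17]  -> 2 point(s)
  x = 14: RHS = 9, y in [3, 20]  -> 2 point(s)
  x = 16: RHS = 4, y in [2, 21]  -> 2 point(s)
  x = 17: RHS = 16, y in [4, 19]  -> 2 point(s)
  x = 22: RHS = 1, y in [1, 22]  -> 2 point(s)
Affine points: 23. Add the point at infinity: total = 24.

#E(F_23) = 24


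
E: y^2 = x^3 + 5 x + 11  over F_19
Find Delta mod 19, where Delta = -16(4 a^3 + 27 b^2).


4 a^3 + 27 b^2 = 4*5^3 + 27*11^2 = 500 + 3267 = 3767
Delta = -16 * (3767) = -60272
Delta mod 19 = 15

Delta = 15 (mod 19)


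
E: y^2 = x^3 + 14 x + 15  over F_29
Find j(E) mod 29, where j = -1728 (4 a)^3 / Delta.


Delta = -16(4 a^3 + 27 b^2) mod 29 = 16
-1728 * (4 a)^3 = -1728 * (4*14)^3 mod 29 = 20
j = 20 * 16^(-1) mod 29 = 23

j = 23 (mod 29)


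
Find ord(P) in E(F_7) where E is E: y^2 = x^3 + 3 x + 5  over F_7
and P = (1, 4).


Compute successive multiples of P until we hit O:
  1P = (1, 4)
  2P = (6, 1)
  3P = (4, 2)
  4P = (4, 5)
  5P = (6, 6)
  6P = (1, 3)
  7P = O

ord(P) = 7


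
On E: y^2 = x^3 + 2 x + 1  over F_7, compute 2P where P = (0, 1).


Doubling: s = (3 x1^2 + a) / (2 y1)
s = (3*0^2 + 2) / (2*1) mod 7 = 1
x3 = s^2 - 2 x1 mod 7 = 1^2 - 2*0 = 1
y3 = s (x1 - x3) - y1 mod 7 = 1 * (0 - 1) - 1 = 5

2P = (1, 5)


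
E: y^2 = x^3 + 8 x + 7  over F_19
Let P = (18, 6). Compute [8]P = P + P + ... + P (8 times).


k = 8 = 1000_2 (binary, LSB first: 0001)
Double-and-add from P = (18, 6):
  bit 0 = 0: acc unchanged = O
  bit 1 = 0: acc unchanged = O
  bit 2 = 0: acc unchanged = O
  bit 3 = 1: acc = O + (0, 8) = (0, 8)

8P = (0, 8)


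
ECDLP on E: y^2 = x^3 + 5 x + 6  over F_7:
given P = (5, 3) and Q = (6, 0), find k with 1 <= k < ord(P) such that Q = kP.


Enumerate multiples of P until we hit Q = (6, 0):
  1P = (5, 3)
  2P = (6, 0)
Match found at i = 2.

k = 2


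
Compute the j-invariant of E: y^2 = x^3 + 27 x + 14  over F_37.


Delta = -16(4 a^3 + 27 b^2) mod 37 = 11
-1728 * (4 a)^3 = -1728 * (4*27)^3 mod 37 = 36
j = 36 * 11^(-1) mod 37 = 10

j = 10 (mod 37)


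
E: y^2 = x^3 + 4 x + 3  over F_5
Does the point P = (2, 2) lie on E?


Check whether y^2 = x^3 + 4 x + 3 (mod 5) for (x, y) = (2, 2).
LHS: y^2 = 2^2 mod 5 = 4
RHS: x^3 + 4 x + 3 = 2^3 + 4*2 + 3 mod 5 = 4
LHS = RHS

Yes, on the curve


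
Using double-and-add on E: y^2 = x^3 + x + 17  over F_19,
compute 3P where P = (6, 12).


k = 3 = 11_2 (binary, LSB first: 11)
Double-and-add from P = (6, 12):
  bit 0 = 1: acc = O + (6, 12) = (6, 12)
  bit 1 = 1: acc = (6, 12) + (8, 9) = (12, 16)

3P = (12, 16)


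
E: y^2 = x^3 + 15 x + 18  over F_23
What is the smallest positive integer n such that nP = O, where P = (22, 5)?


Compute successive multiples of P until we hit O:
  1P = (22, 5)
  2P = (8, 11)
  3P = (19, 20)
  4P = (7, 12)
  5P = (21, 16)
  6P = (9, 13)
  7P = (0, 8)
  8P = (10, 8)
  ... (continuing to 25P)
  25P = O

ord(P) = 25


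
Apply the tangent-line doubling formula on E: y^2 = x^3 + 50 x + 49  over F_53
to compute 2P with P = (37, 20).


Doubling: s = (3 x1^2 + a) / (2 y1)
s = (3*37^2 + 50) / (2*20) mod 53 = 39
x3 = s^2 - 2 x1 mod 53 = 39^2 - 2*37 = 16
y3 = s (x1 - x3) - y1 mod 53 = 39 * (37 - 16) - 20 = 4

2P = (16, 4)


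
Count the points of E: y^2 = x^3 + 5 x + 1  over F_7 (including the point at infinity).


For each x in F_7, count y with y^2 = x^3 + 5 x + 1 mod 7:
  x = 0: RHS = 1, y in [1, 6]  -> 2 point(s)
  x = 1: RHS = 0, y in [0]  -> 1 point(s)
  x = 3: RHS = 1, y in [1, 6]  -> 2 point(s)
  x = 4: RHS = 1, y in [1, 6]  -> 2 point(s)
  x = 5: RHS = 4, y in [2, 5]  -> 2 point(s)
  x = 6: RHS = 2, y in [3, 4]  -> 2 point(s)
Affine points: 11. Add the point at infinity: total = 12.

#E(F_7) = 12


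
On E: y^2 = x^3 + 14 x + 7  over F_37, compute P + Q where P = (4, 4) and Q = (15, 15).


P != Q, so use the chord formula.
s = (y2 - y1) / (x2 - x1) = (11) / (11) mod 37 = 1
x3 = s^2 - x1 - x2 mod 37 = 1^2 - 4 - 15 = 19
y3 = s (x1 - x3) - y1 mod 37 = 1 * (4 - 19) - 4 = 18

P + Q = (19, 18)


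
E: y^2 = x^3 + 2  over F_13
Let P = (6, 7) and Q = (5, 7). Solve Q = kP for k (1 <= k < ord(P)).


Enumerate multiples of P until we hit Q = (5, 7):
  1P = (6, 7)
  2P = (4, 1)
  3P = (12, 1)
  4P = (9, 9)
  5P = (10, 12)
  6P = (1, 9)
  7P = (2, 7)
  8P = (5, 6)
  9P = (3, 9)
  10P = (3, 4)
  11P = (5, 7)
Match found at i = 11.

k = 11


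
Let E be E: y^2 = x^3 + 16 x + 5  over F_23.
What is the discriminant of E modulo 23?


4 a^3 + 27 b^2 = 4*16^3 + 27*5^2 = 16384 + 675 = 17059
Delta = -16 * (17059) = -272944
Delta mod 23 = 20

Delta = 20 (mod 23)


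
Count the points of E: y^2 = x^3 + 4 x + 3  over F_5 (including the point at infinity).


For each x in F_5, count y with y^2 = x^3 + 4 x + 3 mod 5:
  x = 2: RHS = 4, y in [2, 3]  -> 2 point(s)
Affine points: 2. Add the point at infinity: total = 3.

#E(F_5) = 3


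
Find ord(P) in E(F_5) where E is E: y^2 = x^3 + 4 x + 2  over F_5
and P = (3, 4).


Compute successive multiples of P until we hit O:
  1P = (3, 4)
  2P = (3, 1)
  3P = O

ord(P) = 3


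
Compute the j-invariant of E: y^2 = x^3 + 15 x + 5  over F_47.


Delta = -16(4 a^3 + 27 b^2) mod 47 = 22
-1728 * (4 a)^3 = -1728 * (4*15)^3 mod 47 = 9
j = 9 * 22^(-1) mod 47 = 41

j = 41 (mod 47)


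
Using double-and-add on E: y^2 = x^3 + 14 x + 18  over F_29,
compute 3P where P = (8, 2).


k = 3 = 11_2 (binary, LSB first: 11)
Double-and-add from P = (8, 2):
  bit 0 = 1: acc = O + (8, 2) = (8, 2)
  bit 1 = 1: acc = (8, 2) + (19, 26) = (7, 16)

3P = (7, 16)


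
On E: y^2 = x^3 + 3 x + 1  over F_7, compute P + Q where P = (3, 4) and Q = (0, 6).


P != Q, so use the chord formula.
s = (y2 - y1) / (x2 - x1) = (2) / (4) mod 7 = 4
x3 = s^2 - x1 - x2 mod 7 = 4^2 - 3 - 0 = 6
y3 = s (x1 - x3) - y1 mod 7 = 4 * (3 - 6) - 4 = 5

P + Q = (6, 5)


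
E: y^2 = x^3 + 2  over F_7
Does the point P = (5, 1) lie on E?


Check whether y^2 = x^3 + 0 x + 2 (mod 7) for (x, y) = (5, 1).
LHS: y^2 = 1^2 mod 7 = 1
RHS: x^3 + 0 x + 2 = 5^3 + 0*5 + 2 mod 7 = 1
LHS = RHS

Yes, on the curve


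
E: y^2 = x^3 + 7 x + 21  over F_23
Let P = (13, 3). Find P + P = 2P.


Doubling: s = (3 x1^2 + a) / (2 y1)
s = (3*13^2 + 7) / (2*3) mod 23 = 9
x3 = s^2 - 2 x1 mod 23 = 9^2 - 2*13 = 9
y3 = s (x1 - x3) - y1 mod 23 = 9 * (13 - 9) - 3 = 10

2P = (9, 10)


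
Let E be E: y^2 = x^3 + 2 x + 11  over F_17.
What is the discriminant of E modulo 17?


4 a^3 + 27 b^2 = 4*2^3 + 27*11^2 = 32 + 3267 = 3299
Delta = -16 * (3299) = -52784
Delta mod 17 = 1

Delta = 1 (mod 17)


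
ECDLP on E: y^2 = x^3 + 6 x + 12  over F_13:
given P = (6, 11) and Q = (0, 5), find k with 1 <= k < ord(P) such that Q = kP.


Enumerate multiples of P until we hit Q = (0, 5):
  1P = (6, 11)
  2P = (4, 10)
  3P = (0, 5)
Match found at i = 3.

k = 3


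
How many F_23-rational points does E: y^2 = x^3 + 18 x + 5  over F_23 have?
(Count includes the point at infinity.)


For each x in F_23, count y with y^2 = x^3 + 18 x + 5 mod 23:
  x = 1: RHS = 1, y in [1, 22]  -> 2 point(s)
  x = 2: RHS = 3, y in [7, 16]  -> 2 point(s)
  x = 4: RHS = 3, y in [7, 16]  -> 2 point(s)
  x = 5: RHS = 13, y in [6, 17]  -> 2 point(s)
  x = 10: RHS = 12, y in [9, 14]  -> 2 point(s)
  x = 11: RHS = 16, y in [4, 19]  -> 2 point(s)
  x = 15: RHS = 16, y in [4, 19]  -> 2 point(s)
  x = 17: RHS = 3, y in [7, 16]  -> 2 point(s)
  x = 20: RHS = 16, y in [4, 19]  -> 2 point(s)
  x = 22: RHS = 9, y in [3, 20]  -> 2 point(s)
Affine points: 20. Add the point at infinity: total = 21.

#E(F_23) = 21


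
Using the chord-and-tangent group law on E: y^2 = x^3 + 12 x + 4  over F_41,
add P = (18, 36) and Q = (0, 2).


P != Q, so use the chord formula.
s = (y2 - y1) / (x2 - x1) = (7) / (23) mod 41 = 11
x3 = s^2 - x1 - x2 mod 41 = 11^2 - 18 - 0 = 21
y3 = s (x1 - x3) - y1 mod 41 = 11 * (18 - 21) - 36 = 13

P + Q = (21, 13)


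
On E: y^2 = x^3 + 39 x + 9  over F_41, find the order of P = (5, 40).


Compute successive multiples of P until we hit O:
  1P = (5, 40)
  2P = (0, 3)
  3P = (35, 25)
  4P = (32, 35)
  5P = (24, 3)
  6P = (10, 28)
  7P = (17, 38)
  8P = (27, 32)
  ... (continuing to 39P)
  39P = O

ord(P) = 39


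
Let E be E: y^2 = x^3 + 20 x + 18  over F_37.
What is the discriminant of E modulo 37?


4 a^3 + 27 b^2 = 4*20^3 + 27*18^2 = 32000 + 8748 = 40748
Delta = -16 * (40748) = -651968
Delta mod 37 = 9

Delta = 9 (mod 37)


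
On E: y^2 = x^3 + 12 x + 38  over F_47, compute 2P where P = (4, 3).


Doubling: s = (3 x1^2 + a) / (2 y1)
s = (3*4^2 + 12) / (2*3) mod 47 = 10
x3 = s^2 - 2 x1 mod 47 = 10^2 - 2*4 = 45
y3 = s (x1 - x3) - y1 mod 47 = 10 * (4 - 45) - 3 = 10

2P = (45, 10)


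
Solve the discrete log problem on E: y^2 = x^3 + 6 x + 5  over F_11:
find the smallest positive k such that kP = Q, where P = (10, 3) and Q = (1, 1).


Enumerate multiples of P until we hit Q = (1, 1):
  1P = (10, 3)
  2P = (7, 7)
  3P = (8, 9)
  4P = (2, 6)
  5P = (0, 7)
  6P = (6, 2)
  7P = (4, 4)
  8P = (1, 1)
Match found at i = 8.

k = 8


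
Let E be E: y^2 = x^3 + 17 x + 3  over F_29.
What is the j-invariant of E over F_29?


Delta = -16(4 a^3 + 27 b^2) mod 29 = 13
-1728 * (4 a)^3 = -1728 * (4*17)^3 mod 29 = 23
j = 23 * 13^(-1) mod 29 = 4

j = 4 (mod 29)


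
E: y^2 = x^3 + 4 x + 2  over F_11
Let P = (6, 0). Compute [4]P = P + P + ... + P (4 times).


k = 4 = 100_2 (binary, LSB first: 001)
Double-and-add from P = (6, 0):
  bit 0 = 0: acc unchanged = O
  bit 1 = 0: acc unchanged = O
  bit 2 = 1: acc = O + O = O

4P = O


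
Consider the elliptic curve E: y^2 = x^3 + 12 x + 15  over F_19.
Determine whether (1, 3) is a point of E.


Check whether y^2 = x^3 + 12 x + 15 (mod 19) for (x, y) = (1, 3).
LHS: y^2 = 3^2 mod 19 = 9
RHS: x^3 + 12 x + 15 = 1^3 + 12*1 + 15 mod 19 = 9
LHS = RHS

Yes, on the curve


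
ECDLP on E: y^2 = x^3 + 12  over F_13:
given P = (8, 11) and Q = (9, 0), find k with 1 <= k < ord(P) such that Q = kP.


Enumerate multiples of P until we hit Q = (9, 0):
  1P = (8, 11)
  2P = (0, 8)
  3P = (9, 0)
Match found at i = 3.

k = 3


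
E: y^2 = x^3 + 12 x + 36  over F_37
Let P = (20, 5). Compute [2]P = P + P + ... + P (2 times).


k = 2 = 10_2 (binary, LSB first: 01)
Double-and-add from P = (20, 5):
  bit 0 = 0: acc unchanged = O
  bit 1 = 1: acc = O + (30, 4) = (30, 4)

2P = (30, 4)


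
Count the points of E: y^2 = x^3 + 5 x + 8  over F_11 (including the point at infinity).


For each x in F_11, count y with y^2 = x^3 + 5 x + 8 mod 11:
  x = 1: RHS = 3, y in [5, 6]  -> 2 point(s)
  x = 2: RHS = 4, y in [2, 9]  -> 2 point(s)
  x = 4: RHS = 4, y in [2, 9]  -> 2 point(s)
  x = 5: RHS = 4, y in [2, 9]  -> 2 point(s)
  x = 6: RHS = 1, y in [1, 10]  -> 2 point(s)
  x = 7: RHS = 1, y in [1, 10]  -> 2 point(s)
  x = 9: RHS = 1, y in [1, 10]  -> 2 point(s)
Affine points: 14. Add the point at infinity: total = 15.

#E(F_11) = 15


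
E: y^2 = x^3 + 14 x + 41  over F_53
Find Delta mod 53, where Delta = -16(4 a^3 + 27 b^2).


4 a^3 + 27 b^2 = 4*14^3 + 27*41^2 = 10976 + 45387 = 56363
Delta = -16 * (56363) = -901808
Delta mod 53 = 40

Delta = 40 (mod 53)


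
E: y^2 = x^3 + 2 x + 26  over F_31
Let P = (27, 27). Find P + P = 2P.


Doubling: s = (3 x1^2 + a) / (2 y1)
s = (3*27^2 + 2) / (2*27) mod 31 = 17
x3 = s^2 - 2 x1 mod 31 = 17^2 - 2*27 = 18
y3 = s (x1 - x3) - y1 mod 31 = 17 * (27 - 18) - 27 = 2

2P = (18, 2)


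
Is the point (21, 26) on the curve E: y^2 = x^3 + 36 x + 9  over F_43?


Check whether y^2 = x^3 + 36 x + 9 (mod 43) for (x, y) = (21, 26).
LHS: y^2 = 26^2 mod 43 = 31
RHS: x^3 + 36 x + 9 = 21^3 + 36*21 + 9 mod 43 = 7
LHS != RHS

No, not on the curve


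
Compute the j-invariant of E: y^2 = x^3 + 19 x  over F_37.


Delta = -16(4 a^3 + 27 b^2) mod 37 = 29
-1728 * (4 a)^3 = -1728 * (4*19)^3 mod 37 = 14
j = 14 * 29^(-1) mod 37 = 26

j = 26 (mod 37)


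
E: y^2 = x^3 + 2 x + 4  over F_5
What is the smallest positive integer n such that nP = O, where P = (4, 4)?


Compute successive multiples of P until we hit O:
  1P = (4, 4)
  2P = (2, 1)
  3P = (0, 2)
  4P = (0, 3)
  5P = (2, 4)
  6P = (4, 1)
  7P = O

ord(P) = 7


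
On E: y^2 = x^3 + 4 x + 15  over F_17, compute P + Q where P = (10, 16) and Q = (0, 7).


P != Q, so use the chord formula.
s = (y2 - y1) / (x2 - x1) = (8) / (7) mod 17 = 6
x3 = s^2 - x1 - x2 mod 17 = 6^2 - 10 - 0 = 9
y3 = s (x1 - x3) - y1 mod 17 = 6 * (10 - 9) - 16 = 7

P + Q = (9, 7)


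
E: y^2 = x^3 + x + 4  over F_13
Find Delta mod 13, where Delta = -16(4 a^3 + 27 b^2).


4 a^3 + 27 b^2 = 4*1^3 + 27*4^2 = 4 + 432 = 436
Delta = -16 * (436) = -6976
Delta mod 13 = 5

Delta = 5 (mod 13)


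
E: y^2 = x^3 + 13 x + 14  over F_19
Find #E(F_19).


For each x in F_19, count y with y^2 = x^3 + 13 x + 14 mod 19:
  x = 1: RHS = 9, y in [3, 16]  -> 2 point(s)
  x = 3: RHS = 4, y in [2, 17]  -> 2 point(s)
  x = 4: RHS = 16, y in [4, 15]  -> 2 point(s)
  x = 6: RHS = 4, y in [2, 17]  -> 2 point(s)
  x = 7: RHS = 11, y in [7, 12]  -> 2 point(s)
  x = 9: RHS = 5, y in [9, 10]  -> 2 point(s)
  x = 10: RHS = 4, y in [2, 17]  -> 2 point(s)
  x = 11: RHS = 6, y in [5, 14]  -> 2 point(s)
  x = 12: RHS = 17, y in [6, 13]  -> 2 point(s)
  x = 13: RHS = 5, y in [9, 10]  -> 2 point(s)
  x = 16: RHS = 5, y in [9, 10]  -> 2 point(s)
  x = 18: RHS = 0, y in [0]  -> 1 point(s)
Affine points: 23. Add the point at infinity: total = 24.

#E(F_19) = 24


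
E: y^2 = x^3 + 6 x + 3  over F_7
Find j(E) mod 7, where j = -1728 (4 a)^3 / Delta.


Delta = -16(4 a^3 + 27 b^2) mod 7 = 5
-1728 * (4 a)^3 = -1728 * (4*6)^3 mod 7 = 6
j = 6 * 5^(-1) mod 7 = 4

j = 4 (mod 7)


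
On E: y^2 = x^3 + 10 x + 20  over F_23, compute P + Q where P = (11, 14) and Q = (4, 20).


P != Q, so use the chord formula.
s = (y2 - y1) / (x2 - x1) = (6) / (16) mod 23 = 9
x3 = s^2 - x1 - x2 mod 23 = 9^2 - 11 - 4 = 20
y3 = s (x1 - x3) - y1 mod 23 = 9 * (11 - 20) - 14 = 20

P + Q = (20, 20)


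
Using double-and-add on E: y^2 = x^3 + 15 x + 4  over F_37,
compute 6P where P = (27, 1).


k = 6 = 110_2 (binary, LSB first: 011)
Double-and-add from P = (27, 1):
  bit 0 = 0: acc unchanged = O
  bit 1 = 1: acc = O + (27, 36) = (27, 36)
  bit 2 = 1: acc = (27, 36) + (27, 1) = O

6P = O


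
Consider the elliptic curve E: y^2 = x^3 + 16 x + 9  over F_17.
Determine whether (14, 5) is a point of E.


Check whether y^2 = x^3 + 16 x + 9 (mod 17) for (x, y) = (14, 5).
LHS: y^2 = 5^2 mod 17 = 8
RHS: x^3 + 16 x + 9 = 14^3 + 16*14 + 9 mod 17 = 2
LHS != RHS

No, not on the curve


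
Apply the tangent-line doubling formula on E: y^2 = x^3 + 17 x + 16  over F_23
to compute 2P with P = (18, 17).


Doubling: s = (3 x1^2 + a) / (2 y1)
s = (3*18^2 + 17) / (2*17) mod 23 = 0
x3 = s^2 - 2 x1 mod 23 = 0^2 - 2*18 = 10
y3 = s (x1 - x3) - y1 mod 23 = 0 * (18 - 10) - 17 = 6

2P = (10, 6)
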